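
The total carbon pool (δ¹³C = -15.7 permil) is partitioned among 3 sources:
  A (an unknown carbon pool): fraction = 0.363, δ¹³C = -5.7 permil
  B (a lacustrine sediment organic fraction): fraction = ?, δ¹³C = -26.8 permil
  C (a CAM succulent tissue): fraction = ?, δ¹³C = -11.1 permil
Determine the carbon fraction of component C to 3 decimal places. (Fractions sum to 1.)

Let f_C and f_B be the unknown fractions; fractions sum to 1 so f_C + f_B = 0.637.
Mass balance: Σ fᵢ·δᵢ = δ_bulk ⇒ f_C·(-11.1) + f_B·(-26.8) = -15.7 − (-2.069) = -13.631
Substitute f_B = 0.637 − f_C:
f_C·(-11.1 − -26.8) = -13.631 − 0.637×(-26.8) = 3.441
f_C = 3.441 / 15.7 = 0.2192

0.219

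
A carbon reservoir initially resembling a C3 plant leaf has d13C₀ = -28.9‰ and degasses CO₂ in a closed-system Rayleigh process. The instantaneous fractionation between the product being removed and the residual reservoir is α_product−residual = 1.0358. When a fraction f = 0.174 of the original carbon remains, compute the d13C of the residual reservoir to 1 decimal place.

Rayleigh residual: δ_res = (δ₀ + 1000)·f^(α−1) − 1000
α − 1 = 0.03580
f^(α−1) = 0.174^(0.03580) = 0.939316
δ_res = (-28.9 + 1000) × 0.939316 − 1000 = 912.170 − 1000 = -87.83‰

-87.8‰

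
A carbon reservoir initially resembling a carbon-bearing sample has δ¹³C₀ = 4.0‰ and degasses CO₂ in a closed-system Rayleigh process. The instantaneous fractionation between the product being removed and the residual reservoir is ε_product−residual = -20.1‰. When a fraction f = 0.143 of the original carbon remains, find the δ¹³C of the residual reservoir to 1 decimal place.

44.0‰

Rayleigh residual: δ_res = (δ₀ + 1000)·f^(α−1) − 1000
α = ε/1000 + 1 = 0.97990, so α − 1 = -0.02010
f^(α−1) = 0.143^(-0.02010) = 1.039867
δ_res = (4.0 + 1000) × 1.039867 − 1000 = 1044.026 − 1000 = 44.03‰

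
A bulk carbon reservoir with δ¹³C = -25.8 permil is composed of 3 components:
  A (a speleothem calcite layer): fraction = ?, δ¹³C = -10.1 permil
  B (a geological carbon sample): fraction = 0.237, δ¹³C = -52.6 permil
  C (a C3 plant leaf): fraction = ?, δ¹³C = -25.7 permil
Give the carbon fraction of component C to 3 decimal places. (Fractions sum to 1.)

Let f_C and f_A be the unknown fractions; fractions sum to 1 so f_C + f_A = 0.763.
Mass balance: Σ fᵢ·δᵢ = δ_bulk ⇒ f_C·(-25.7) + f_A·(-10.1) = -25.8 − (-12.466) = -13.334
Substitute f_A = 0.763 − f_C:
f_C·(-25.7 − -10.1) = -13.334 − 0.763×(-10.1) = -5.628
f_C = -5.628 / -15.6 = 0.3607

0.361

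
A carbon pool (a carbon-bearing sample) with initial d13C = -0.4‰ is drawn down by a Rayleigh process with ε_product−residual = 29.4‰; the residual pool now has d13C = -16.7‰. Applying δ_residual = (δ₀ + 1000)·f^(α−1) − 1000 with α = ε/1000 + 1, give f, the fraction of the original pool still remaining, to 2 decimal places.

0.57

α − 1 = ε/1000 = 0.0294
(δ_res + 1000)/(δ₀ + 1000) = (-16.7 + 1000)/(-0.4 + 1000) = 983.3/999.6 = 0.983693
f = 0.983693^(1/0.0294) = exp(ln(0.983693)/0.0294) = exp(-0.01644/0.0294)
f = exp(-0.5592) = 0.5717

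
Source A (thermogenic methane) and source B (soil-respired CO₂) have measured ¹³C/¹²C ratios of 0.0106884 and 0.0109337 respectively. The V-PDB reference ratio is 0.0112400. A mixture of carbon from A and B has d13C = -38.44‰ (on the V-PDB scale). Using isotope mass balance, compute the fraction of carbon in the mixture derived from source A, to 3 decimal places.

0.513

δ_A = (0.0106884/0.0112400 − 1)×1000 = (0.950925 − 1)×1000 = -49.075‰
δ_B = (0.0109337/0.0112400 − 1)×1000 = (0.972749 − 1)×1000 = -27.251‰
f_A = (δ_mix − δ_B)/(δ_A − δ_B) = (-38.44 − (-27.251))/(-49.075 − (-27.251))
f_A = -11.189 / -21.824 = 0.5127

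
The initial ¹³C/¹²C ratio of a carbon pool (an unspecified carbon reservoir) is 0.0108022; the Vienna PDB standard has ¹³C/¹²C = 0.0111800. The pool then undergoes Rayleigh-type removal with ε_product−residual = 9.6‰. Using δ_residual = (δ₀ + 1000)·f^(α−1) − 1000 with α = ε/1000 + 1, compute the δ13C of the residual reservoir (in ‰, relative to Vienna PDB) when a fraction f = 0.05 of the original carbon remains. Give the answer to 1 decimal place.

-61.2‰

δ₀ = (0.0108022/0.0111800 − 1)×1000 = (0.966208 − 1)×1000 = -33.792‰
α − 1 = ε/1000 = 0.0096
f^(α−1) = 0.05^(0.0096) = 0.971651
δ_res = (-33.792 + 1000) × 0.971651 − 1000 = 938.816 − 1000 = -61.18‰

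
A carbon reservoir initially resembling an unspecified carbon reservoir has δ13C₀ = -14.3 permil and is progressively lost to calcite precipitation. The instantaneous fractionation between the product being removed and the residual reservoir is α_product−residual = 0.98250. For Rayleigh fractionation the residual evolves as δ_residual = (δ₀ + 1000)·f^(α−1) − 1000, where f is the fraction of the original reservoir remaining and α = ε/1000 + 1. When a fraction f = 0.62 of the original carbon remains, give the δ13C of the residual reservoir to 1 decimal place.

-6.0 permil

Rayleigh residual: δ_res = (δ₀ + 1000)·f^(α−1) − 1000
α − 1 = -0.01750
f^(α−1) = 0.62^(-0.01750) = 1.008401
δ_res = (-14.3 + 1000) × 1.008401 − 1000 = 993.981 − 1000 = -6.02 permil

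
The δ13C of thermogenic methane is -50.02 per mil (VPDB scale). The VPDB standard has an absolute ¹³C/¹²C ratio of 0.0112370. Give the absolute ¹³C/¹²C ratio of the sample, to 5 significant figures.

0.010675

R_sample = R_standard × (δ13C/1000 + 1)
R_sample = 0.0112370 × (-50.02/1000 + 1) = 0.0112370 × 0.949980
R_sample = 0.0106749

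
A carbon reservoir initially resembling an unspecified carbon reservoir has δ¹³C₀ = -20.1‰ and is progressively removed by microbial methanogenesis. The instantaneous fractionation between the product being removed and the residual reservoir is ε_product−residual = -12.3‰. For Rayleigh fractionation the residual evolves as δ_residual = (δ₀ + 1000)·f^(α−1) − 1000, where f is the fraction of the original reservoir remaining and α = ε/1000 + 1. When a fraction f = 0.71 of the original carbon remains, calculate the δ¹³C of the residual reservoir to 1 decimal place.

-16.0‰

Rayleigh residual: δ_res = (δ₀ + 1000)·f^(α−1) − 1000
α = ε/1000 + 1 = 0.98770, so α − 1 = -0.01230
f^(α−1) = 0.71^(-0.01230) = 1.004222
δ_res = (-20.1 + 1000) × 1.004222 − 1000 = 984.037 − 1000 = -15.96‰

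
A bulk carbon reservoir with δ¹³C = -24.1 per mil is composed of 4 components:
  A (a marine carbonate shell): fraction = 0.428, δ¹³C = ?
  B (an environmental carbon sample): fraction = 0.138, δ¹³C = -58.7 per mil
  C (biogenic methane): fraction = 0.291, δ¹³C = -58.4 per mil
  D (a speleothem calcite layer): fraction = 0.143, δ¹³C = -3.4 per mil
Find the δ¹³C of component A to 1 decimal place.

Isotope mass balance: δ_bulk = Σ fᵢ·δᵢ.
-24.1 = 0.428×δ_A + 0.138×(-58.7) + 0.291×(-58.4) + 0.143×(-3.4)
0.428·δ_A = -24.1 − (-25.581) = 1.481
δ_A = 1.481 / 0.428 = 3.46 per mil

3.5 per mil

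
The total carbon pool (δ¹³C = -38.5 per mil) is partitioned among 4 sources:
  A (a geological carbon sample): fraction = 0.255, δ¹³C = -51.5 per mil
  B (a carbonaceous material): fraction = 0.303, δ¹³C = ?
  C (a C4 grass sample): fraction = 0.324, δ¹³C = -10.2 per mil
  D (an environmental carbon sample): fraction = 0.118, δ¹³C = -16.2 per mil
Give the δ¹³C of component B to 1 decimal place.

-66.5 per mil

Isotope mass balance: δ_bulk = Σ fᵢ·δᵢ.
-38.5 = 0.255×(-51.5) + 0.303×δ_B + 0.324×(-10.2) + 0.118×(-16.2)
0.303·δ_B = -38.5 − (-18.349) = -20.151
δ_B = -20.151 / 0.303 = -66.51 per mil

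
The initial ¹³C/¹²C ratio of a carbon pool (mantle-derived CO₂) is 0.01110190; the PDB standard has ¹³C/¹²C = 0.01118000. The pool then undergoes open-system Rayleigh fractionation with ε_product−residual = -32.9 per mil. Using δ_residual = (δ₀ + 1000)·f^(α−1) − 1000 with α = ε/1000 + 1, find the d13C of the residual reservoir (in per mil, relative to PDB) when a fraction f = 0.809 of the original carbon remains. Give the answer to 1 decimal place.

0.0 per mil

δ₀ = (0.01110190/0.01118000 − 1)×1000 = (0.993014 − 1)×1000 = -6.986 per mil
α − 1 = ε/1000 = -0.0329
f^(α−1) = 0.809^(-0.0329) = 1.006998
δ_res = (-6.986 + 1000) × 1.006998 − 1000 = 999.963 − 1000 = -0.04 per mil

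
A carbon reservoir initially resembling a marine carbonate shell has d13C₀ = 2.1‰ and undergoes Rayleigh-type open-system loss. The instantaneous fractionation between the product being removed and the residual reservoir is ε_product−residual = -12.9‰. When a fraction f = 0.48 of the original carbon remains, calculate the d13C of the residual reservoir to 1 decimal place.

11.6‰

Rayleigh residual: δ_res = (δ₀ + 1000)·f^(α−1) − 1000
α = ε/1000 + 1 = 0.98710, so α − 1 = -0.01290
f^(α−1) = 0.48^(-0.01290) = 1.009513
δ_res = (2.1 + 1000) × 1.009513 − 1000 = 1011.633 − 1000 = 11.63‰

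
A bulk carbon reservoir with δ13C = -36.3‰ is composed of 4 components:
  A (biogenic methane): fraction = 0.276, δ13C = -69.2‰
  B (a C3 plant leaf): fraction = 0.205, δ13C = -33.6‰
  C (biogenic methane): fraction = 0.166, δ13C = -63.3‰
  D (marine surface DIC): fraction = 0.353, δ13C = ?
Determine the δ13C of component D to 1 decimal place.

0.6‰

Isotope mass balance: δ_bulk = Σ fᵢ·δᵢ.
-36.3 = 0.276×(-69.2) + 0.205×(-33.6) + 0.166×(-63.3) + 0.353×δ_D
0.353·δ_D = -36.3 − (-36.495) = 0.195
δ_D = 0.195 / 0.353 = 0.55‰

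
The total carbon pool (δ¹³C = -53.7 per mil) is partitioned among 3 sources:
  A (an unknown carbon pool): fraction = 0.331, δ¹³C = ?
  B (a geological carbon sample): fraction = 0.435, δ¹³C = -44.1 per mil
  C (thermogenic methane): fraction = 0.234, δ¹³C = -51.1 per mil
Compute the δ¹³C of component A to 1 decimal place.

-68.2 per mil

Isotope mass balance: δ_bulk = Σ fᵢ·δᵢ.
-53.7 = 0.331×δ_A + 0.435×(-44.1) + 0.234×(-51.1)
0.331·δ_A = -53.7 − (-31.141) = -22.559
δ_A = -22.559 / 0.331 = -68.15 per mil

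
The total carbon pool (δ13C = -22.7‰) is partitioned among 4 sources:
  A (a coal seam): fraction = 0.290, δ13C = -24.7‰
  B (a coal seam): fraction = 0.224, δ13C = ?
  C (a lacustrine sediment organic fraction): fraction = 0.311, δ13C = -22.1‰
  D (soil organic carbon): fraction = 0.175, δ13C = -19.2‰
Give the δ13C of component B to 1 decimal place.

Isotope mass balance: δ_bulk = Σ fᵢ·δᵢ.
-22.7 = 0.290×(-24.7) + 0.224×δ_B + 0.311×(-22.1) + 0.175×(-19.2)
0.224·δ_B = -22.7 − (-17.396) = -5.304
δ_B = -5.304 / 0.224 = -23.68‰

-23.7‰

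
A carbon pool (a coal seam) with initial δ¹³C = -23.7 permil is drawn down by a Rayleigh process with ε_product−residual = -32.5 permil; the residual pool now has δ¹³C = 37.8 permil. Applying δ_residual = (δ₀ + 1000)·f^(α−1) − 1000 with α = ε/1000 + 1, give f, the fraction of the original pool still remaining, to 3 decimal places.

α − 1 = ε/1000 = -0.0325
(δ_res + 1000)/(δ₀ + 1000) = (37.8 + 1000)/(-23.7 + 1000) = 1037.8/976.3 = 1.062993
f = 1.062993^(1/-0.0325) = exp(ln(1.062993)/-0.0325) = exp(0.06109/-0.0325)
f = exp(-1.8796) = 0.1526

0.153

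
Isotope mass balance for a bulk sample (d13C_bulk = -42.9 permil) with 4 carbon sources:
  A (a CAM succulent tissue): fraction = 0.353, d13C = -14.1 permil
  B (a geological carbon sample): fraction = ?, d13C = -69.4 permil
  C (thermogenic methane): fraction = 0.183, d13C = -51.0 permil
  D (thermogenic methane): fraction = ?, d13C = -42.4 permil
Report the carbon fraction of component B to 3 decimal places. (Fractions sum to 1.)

0.330

Let f_B and f_D be the unknown fractions; fractions sum to 1 so f_B + f_D = 0.464.
Mass balance: Σ fᵢ·δᵢ = δ_bulk ⇒ f_B·(-69.4) + f_D·(-42.4) = -42.9 − (-14.310) = -28.590
Substitute f_D = 0.464 − f_B:
f_B·(-69.4 − -42.4) = -28.590 − 0.464×(-42.4) = -8.916
f_B = -8.916 / -27.0 = 0.3302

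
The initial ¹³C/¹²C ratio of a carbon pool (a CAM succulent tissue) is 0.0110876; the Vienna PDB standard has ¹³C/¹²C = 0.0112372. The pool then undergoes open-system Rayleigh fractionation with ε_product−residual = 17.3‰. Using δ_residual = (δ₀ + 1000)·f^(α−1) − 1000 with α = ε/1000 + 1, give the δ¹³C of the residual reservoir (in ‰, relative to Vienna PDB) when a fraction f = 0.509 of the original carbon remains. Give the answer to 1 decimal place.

-24.8‰

δ₀ = (0.0110876/0.0112372 − 1)×1000 = (0.986687 − 1)×1000 = -13.313‰
α − 1 = ε/1000 = 0.0173
f^(α−1) = 0.509^(0.0173) = 0.988385
δ_res = (-13.313 + 1000) × 0.988385 − 1000 = 975.227 − 1000 = -24.77‰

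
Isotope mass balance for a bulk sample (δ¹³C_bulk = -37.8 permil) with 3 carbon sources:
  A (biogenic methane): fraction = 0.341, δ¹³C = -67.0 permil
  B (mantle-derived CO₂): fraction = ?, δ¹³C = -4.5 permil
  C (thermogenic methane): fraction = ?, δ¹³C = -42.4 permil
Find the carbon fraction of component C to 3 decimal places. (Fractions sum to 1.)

0.316

Let f_C and f_B be the unknown fractions; fractions sum to 1 so f_C + f_B = 0.659.
Mass balance: Σ fᵢ·δᵢ = δ_bulk ⇒ f_C·(-42.4) + f_B·(-4.5) = -37.8 − (-22.847) = -14.953
Substitute f_B = 0.659 − f_C:
f_C·(-42.4 − -4.5) = -14.953 − 0.659×(-4.5) = -11.987
f_C = -11.987 / -37.9 = 0.3163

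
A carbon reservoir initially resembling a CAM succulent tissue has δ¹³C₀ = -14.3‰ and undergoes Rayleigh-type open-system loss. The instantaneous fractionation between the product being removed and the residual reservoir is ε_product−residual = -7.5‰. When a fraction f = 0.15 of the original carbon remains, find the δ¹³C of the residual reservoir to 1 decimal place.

Rayleigh residual: δ_res = (δ₀ + 1000)·f^(α−1) − 1000
α = ε/1000 + 1 = 0.99250, so α − 1 = -0.00750
f^(α−1) = 0.15^(-0.00750) = 1.014330
δ_res = (-14.3 + 1000) × 1.014330 − 1000 = 999.825 − 1000 = -0.17‰

-0.2‰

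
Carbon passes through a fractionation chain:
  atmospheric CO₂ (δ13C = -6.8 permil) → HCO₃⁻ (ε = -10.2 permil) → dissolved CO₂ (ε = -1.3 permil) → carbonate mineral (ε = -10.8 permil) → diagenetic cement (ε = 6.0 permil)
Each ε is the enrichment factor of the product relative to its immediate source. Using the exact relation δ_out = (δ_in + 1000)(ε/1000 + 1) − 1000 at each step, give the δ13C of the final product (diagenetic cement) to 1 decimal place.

-23.0 permil

step 1: δ = (-6.80 + 1000)·(-10.2/1000 + 1) − 1000 = -16.93 permil
step 2: δ = (-16.93 + 1000)·(-1.3/1000 + 1) − 1000 = -18.21 permil
step 3: δ = (-18.21 + 1000)·(-10.8/1000 + 1) − 1000 = -28.81 permil
step 4: δ = (-28.81 + 1000)·(6.0/1000 + 1) − 1000 = -22.98 permil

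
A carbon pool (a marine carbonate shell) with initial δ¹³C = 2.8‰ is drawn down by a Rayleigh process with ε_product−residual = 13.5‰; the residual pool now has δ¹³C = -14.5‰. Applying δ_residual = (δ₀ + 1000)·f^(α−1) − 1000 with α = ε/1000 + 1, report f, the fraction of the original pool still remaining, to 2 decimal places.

0.28

α − 1 = ε/1000 = 0.0135
(δ_res + 1000)/(δ₀ + 1000) = (-14.5 + 1000)/(2.8 + 1000) = 985.5/1002.8 = 0.982748
f = 0.982748^(1/0.0135) = exp(ln(0.982748)/0.0135) = exp(-0.01740/0.0135)
f = exp(-1.2891) = 0.2755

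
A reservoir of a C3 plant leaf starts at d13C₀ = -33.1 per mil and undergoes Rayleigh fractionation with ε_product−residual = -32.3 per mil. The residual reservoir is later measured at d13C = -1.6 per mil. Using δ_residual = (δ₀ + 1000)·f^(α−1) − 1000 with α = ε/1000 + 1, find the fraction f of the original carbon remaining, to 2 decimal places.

0.37

α − 1 = ε/1000 = -0.0323
(δ_res + 1000)/(δ₀ + 1000) = (-1.6 + 1000)/(-33.1 + 1000) = 998.4/966.9 = 1.032578
f = 1.032578^(1/-0.0323) = exp(ln(1.032578)/-0.0323) = exp(0.03206/-0.0323)
f = exp(-0.9925) = 0.3706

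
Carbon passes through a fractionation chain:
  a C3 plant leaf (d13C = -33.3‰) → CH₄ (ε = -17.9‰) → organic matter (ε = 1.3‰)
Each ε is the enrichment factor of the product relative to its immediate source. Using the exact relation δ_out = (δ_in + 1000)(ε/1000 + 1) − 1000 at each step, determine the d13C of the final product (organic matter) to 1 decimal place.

step 1: δ = (-33.30 + 1000)·(-17.9/1000 + 1) − 1000 = -50.60‰
step 2: δ = (-50.60 + 1000)·(1.3/1000 + 1) − 1000 = -49.37‰

-49.4‰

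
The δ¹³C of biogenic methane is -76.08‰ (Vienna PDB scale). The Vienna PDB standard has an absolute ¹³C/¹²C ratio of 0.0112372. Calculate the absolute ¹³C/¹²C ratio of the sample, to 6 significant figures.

R_sample = R_standard × (δ¹³C/1000 + 1)
R_sample = 0.0112372 × (-76.08/1000 + 1) = 0.0112372 × 0.923920
R_sample = 0.0103823

0.0103823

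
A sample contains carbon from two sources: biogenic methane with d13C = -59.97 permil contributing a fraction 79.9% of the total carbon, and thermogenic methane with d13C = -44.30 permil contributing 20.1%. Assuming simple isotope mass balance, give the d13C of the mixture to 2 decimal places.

-56.82 permil

δ_mix = f_A·δ_A + f_B·δ_B
δ_mix = 0.799 × (-59.97) + 0.201 × (-44.30)
δ_mix = -47.916 + -8.904 = -56.820 permil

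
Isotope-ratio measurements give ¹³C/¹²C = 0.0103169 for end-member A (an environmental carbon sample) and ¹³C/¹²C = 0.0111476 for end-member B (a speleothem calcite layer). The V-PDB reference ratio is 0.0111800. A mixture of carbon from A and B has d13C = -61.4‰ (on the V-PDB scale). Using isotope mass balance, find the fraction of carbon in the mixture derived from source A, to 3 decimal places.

0.787

δ_A = (0.0103169/0.0111800 − 1)×1000 = (0.922800 − 1)×1000 = -77.200‰
δ_B = (0.0111476/0.0111800 − 1)×1000 = (0.997102 − 1)×1000 = -2.898‰
f_A = (δ_mix − δ_B)/(δ_A − δ_B) = (-61.4 − (-2.898))/(-77.200 − (-2.898))
f_A = -58.502 / -74.302 = 0.7874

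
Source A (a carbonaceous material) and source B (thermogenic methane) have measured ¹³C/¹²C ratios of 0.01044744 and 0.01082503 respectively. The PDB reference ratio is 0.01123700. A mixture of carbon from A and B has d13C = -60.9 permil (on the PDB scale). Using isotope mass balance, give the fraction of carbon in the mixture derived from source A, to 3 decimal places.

δ_A = (0.01044744/0.01123700 − 1)×1000 = (0.929736 − 1)×1000 = -70.264 permil
δ_B = (0.01082503/0.01123700 − 1)×1000 = (0.963338 − 1)×1000 = -36.662 permil
f_A = (δ_mix − δ_B)/(δ_A − δ_B) = (-60.9 − (-36.662))/(-70.264 − (-36.662))
f_A = -24.238 / -33.602 = 0.7213

0.721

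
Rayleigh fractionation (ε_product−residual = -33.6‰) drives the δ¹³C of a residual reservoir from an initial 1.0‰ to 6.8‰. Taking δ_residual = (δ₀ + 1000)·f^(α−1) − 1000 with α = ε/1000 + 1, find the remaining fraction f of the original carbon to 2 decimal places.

0.84

α − 1 = ε/1000 = -0.0336
(δ_res + 1000)/(δ₀ + 1000) = (6.8 + 1000)/(1.0 + 1000) = 1006.8/1001.0 = 1.005794
f = 1.005794^(1/-0.0336) = exp(ln(1.005794)/-0.0336) = exp(0.00578/-0.0336)
f = exp(-0.1719) = 0.8420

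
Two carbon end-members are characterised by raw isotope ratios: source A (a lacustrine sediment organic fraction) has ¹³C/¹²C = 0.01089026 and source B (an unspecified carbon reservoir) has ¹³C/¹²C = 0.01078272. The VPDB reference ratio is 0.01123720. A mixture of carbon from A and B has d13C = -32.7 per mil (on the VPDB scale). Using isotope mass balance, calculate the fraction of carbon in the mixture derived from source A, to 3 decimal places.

δ_A = (0.01089026/0.01123720 − 1)×1000 = (0.969126 − 1)×1000 = -30.874 per mil
δ_B = (0.01078272/0.01123720 − 1)×1000 = (0.959556 − 1)×1000 = -40.444 per mil
f_A = (δ_mix − δ_B)/(δ_A − δ_B) = (-32.7 − (-40.444))/(-30.874 − (-40.444))
f_A = 7.744 / 9.570 = 0.8092

0.809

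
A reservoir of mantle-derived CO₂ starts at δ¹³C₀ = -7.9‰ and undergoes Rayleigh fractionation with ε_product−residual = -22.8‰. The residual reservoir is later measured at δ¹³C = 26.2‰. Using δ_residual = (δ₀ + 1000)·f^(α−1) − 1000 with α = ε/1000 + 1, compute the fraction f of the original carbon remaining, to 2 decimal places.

α − 1 = ε/1000 = -0.0228
(δ_res + 1000)/(δ₀ + 1000) = (26.2 + 1000)/(-7.9 + 1000) = 1026.2/992.1 = 1.034372
f = 1.034372^(1/-0.0228) = exp(ln(1.034372)/-0.0228) = exp(0.03379/-0.0228)
f = exp(-1.4822) = 0.2271

0.23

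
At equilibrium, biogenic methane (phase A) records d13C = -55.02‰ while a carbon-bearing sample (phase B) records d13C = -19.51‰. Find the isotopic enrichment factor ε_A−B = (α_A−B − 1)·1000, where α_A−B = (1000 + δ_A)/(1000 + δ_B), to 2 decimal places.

-36.22‰

α_A−B = (1000 + -55.02) / (1000 + -19.51) = 944.98 / 980.49 = 0.963783
ε_A−B = (0.963783 − 1) × 1000 = -36.217‰
(The approximation ε ≈ δ_A − δ_B would give -35.51‰.)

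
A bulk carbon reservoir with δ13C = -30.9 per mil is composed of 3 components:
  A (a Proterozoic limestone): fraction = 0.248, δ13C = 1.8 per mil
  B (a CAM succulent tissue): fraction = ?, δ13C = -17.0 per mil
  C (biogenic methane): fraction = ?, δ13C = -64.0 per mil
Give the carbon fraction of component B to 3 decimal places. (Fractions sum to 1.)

0.357

Let f_B and f_C be the unknown fractions; fractions sum to 1 so f_B + f_C = 0.752.
Mass balance: Σ fᵢ·δᵢ = δ_bulk ⇒ f_B·(-17.0) + f_C·(-64.0) = -30.9 − (0.446) = -31.346
Substitute f_C = 0.752 − f_B:
f_B·(-17.0 − -64.0) = -31.346 − 0.752×(-64.0) = 16.782
f_B = 16.782 / 47.0 = 0.3571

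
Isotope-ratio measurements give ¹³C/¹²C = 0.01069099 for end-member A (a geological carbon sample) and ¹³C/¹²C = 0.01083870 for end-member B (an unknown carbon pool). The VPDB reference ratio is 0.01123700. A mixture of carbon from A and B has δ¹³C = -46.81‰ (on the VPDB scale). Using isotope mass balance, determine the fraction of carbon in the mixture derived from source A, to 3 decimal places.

δ_A = (0.01069099/0.01123700 − 1)×1000 = (0.951410 − 1)×1000 = -48.590‰
δ_B = (0.01083870/0.01123700 − 1)×1000 = (0.964555 − 1)×1000 = -35.445‰
f_A = (δ_mix − δ_B)/(δ_A − δ_B) = (-46.81 − (-35.445))/(-48.590 − (-35.445))
f_A = -11.365 / -13.145 = 0.8646

0.865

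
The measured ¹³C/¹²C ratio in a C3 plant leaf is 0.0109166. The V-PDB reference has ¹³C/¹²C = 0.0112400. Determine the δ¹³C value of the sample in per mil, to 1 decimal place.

δ¹³C = (R_sample / R_standard − 1) × 1000
R_sample / R_standard = 0.0109166 / 0.0112400 = 0.971228
δ¹³C = (0.971228 − 1) × 1000 = -28.77 per mil

-28.8 per mil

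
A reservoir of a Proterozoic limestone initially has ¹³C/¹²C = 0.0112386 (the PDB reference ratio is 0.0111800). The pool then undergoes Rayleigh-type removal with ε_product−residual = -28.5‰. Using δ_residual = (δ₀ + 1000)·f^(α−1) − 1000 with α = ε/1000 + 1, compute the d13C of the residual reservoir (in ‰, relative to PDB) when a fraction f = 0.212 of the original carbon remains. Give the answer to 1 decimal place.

δ₀ = (0.0112386/0.0111800 − 1)×1000 = (1.005242 − 1)×1000 = 5.242‰
α − 1 = ε/1000 = -0.0285
f^(α−1) = 0.212^(-0.0285) = 1.045200
δ_res = (5.242 + 1000) × 1.045200 − 1000 = 1050.678 − 1000 = 50.68‰

50.7‰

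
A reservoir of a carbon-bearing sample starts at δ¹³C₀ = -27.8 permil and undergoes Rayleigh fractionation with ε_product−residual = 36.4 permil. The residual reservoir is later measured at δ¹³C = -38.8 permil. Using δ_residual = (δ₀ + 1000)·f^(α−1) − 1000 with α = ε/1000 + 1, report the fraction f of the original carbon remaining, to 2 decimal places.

0.73

α − 1 = ε/1000 = 0.0364
(δ_res + 1000)/(δ₀ + 1000) = (-38.8 + 1000)/(-27.8 + 1000) = 961.2/972.2 = 0.988685
f = 0.988685^(1/0.0364) = exp(ln(0.988685)/0.0364) = exp(-0.01138/0.0364)
f = exp(-0.3126) = 0.7315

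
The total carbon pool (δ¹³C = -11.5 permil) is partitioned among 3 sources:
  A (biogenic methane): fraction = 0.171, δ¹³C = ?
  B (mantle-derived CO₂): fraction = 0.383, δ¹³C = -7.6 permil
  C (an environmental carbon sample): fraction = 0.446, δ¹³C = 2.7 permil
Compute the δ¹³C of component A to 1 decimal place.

-57.3 permil

Isotope mass balance: δ_bulk = Σ fᵢ·δᵢ.
-11.5 = 0.171×δ_A + 0.383×(-7.6) + 0.446×(2.7)
0.171·δ_A = -11.5 − (-1.707) = -9.793
δ_A = -9.793 / 0.171 = -57.27 permil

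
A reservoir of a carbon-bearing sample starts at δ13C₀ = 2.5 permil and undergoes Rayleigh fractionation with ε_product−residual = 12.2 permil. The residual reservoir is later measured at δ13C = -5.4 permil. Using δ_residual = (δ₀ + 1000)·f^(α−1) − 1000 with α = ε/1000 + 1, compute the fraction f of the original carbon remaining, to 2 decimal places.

0.52

α − 1 = ε/1000 = 0.0122
(δ_res + 1000)/(δ₀ + 1000) = (-5.4 + 1000)/(2.5 + 1000) = 994.6/1002.5 = 0.992120
f = 0.992120^(1/0.0122) = exp(ln(0.992120)/0.0122) = exp(-0.00791/0.0122)
f = exp(-0.6485) = 0.5228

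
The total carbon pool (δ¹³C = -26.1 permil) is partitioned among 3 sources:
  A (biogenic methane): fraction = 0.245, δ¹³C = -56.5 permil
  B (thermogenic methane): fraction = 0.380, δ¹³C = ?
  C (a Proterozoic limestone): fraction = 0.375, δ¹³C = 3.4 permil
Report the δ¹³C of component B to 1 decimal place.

-35.6 permil

Isotope mass balance: δ_bulk = Σ fᵢ·δᵢ.
-26.1 = 0.245×(-56.5) + 0.380×δ_B + 0.375×(3.4)
0.380·δ_B = -26.1 − (-12.567) = -13.533
δ_B = -13.533 / 0.380 = -35.61 permil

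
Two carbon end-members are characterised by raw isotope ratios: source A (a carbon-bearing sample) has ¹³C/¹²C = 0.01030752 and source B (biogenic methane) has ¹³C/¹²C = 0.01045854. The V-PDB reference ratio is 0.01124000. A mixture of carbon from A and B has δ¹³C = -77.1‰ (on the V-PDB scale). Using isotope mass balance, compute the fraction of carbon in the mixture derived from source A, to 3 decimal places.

0.564

δ_A = (0.01030752/0.01124000 − 1)×1000 = (0.917039 − 1)×1000 = -82.961‰
δ_B = (0.01045854/0.01124000 − 1)×1000 = (0.930475 − 1)×1000 = -69.525‰
f_A = (δ_mix − δ_B)/(δ_A − δ_B) = (-77.1 − (-69.525))/(-82.961 − (-69.525))
f_A = -7.575 / -13.436 = 0.5638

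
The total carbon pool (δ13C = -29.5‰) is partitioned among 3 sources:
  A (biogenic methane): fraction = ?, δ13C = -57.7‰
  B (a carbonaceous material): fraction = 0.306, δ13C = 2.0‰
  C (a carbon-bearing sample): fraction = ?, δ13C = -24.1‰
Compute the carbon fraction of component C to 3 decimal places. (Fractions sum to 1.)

Let f_C and f_A be the unknown fractions; fractions sum to 1 so f_C + f_A = 0.694.
Mass balance: Σ fᵢ·δᵢ = δ_bulk ⇒ f_C·(-24.1) + f_A·(-57.7) = -29.5 − (0.612) = -30.112
Substitute f_A = 0.694 − f_C:
f_C·(-24.1 − -57.7) = -30.112 − 0.694×(-57.7) = 9.932
f_C = 9.932 / 33.6 = 0.2956

0.296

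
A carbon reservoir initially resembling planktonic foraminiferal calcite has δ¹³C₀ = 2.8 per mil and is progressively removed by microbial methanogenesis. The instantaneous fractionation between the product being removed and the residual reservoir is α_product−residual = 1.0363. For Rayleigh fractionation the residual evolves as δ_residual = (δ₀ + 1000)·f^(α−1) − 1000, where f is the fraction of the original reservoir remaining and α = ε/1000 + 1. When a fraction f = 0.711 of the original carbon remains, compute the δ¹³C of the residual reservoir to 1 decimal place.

Rayleigh residual: δ_res = (δ₀ + 1000)·f^(α−1) − 1000
α − 1 = 0.03630
f^(α−1) = 0.711^(0.03630) = 0.987695
δ_res = (2.8 + 1000) × 0.987695 − 1000 = 990.461 − 1000 = -9.54 per mil

-9.5 per mil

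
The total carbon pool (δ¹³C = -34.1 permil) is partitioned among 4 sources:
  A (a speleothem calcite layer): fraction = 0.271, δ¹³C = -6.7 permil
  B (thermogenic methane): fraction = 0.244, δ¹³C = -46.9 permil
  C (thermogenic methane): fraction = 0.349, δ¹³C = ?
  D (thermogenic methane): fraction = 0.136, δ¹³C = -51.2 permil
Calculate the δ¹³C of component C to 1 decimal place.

-39.8 permil

Isotope mass balance: δ_bulk = Σ fᵢ·δᵢ.
-34.1 = 0.271×(-6.7) + 0.244×(-46.9) + 0.349×δ_C + 0.136×(-51.2)
0.349·δ_C = -34.1 − (-20.223) = -13.878
δ_C = -13.878 / 0.349 = -39.76 permil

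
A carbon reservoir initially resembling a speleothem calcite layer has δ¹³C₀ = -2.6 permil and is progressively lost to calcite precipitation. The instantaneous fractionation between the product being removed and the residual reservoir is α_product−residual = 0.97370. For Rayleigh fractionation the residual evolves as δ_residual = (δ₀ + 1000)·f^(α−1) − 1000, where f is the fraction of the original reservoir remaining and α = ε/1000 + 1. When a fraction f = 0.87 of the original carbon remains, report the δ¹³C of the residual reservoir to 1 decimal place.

Rayleigh residual: δ_res = (δ₀ + 1000)·f^(α−1) − 1000
α − 1 = -0.02630
f^(α−1) = 0.87^(-0.02630) = 1.003669
δ_res = (-2.6 + 1000) × 1.003669 − 1000 = 1001.060 − 1000 = 1.06 permil

1.1 permil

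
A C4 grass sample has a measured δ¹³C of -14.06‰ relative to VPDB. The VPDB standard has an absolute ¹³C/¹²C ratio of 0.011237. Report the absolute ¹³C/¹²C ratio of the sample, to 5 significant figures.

R_sample = R_standard × (δ¹³C/1000 + 1)
R_sample = 0.011237 × (-14.06/1000 + 1) = 0.011237 × 0.985940
R_sample = 0.0110790

0.011079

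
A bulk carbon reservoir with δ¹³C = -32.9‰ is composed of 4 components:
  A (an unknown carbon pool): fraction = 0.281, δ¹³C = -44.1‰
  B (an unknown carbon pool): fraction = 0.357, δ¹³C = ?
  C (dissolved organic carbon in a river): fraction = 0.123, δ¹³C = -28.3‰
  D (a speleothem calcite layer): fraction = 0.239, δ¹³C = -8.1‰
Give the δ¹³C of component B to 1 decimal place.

Isotope mass balance: δ_bulk = Σ fᵢ·δᵢ.
-32.9 = 0.281×(-44.1) + 0.357×δ_B + 0.123×(-28.3) + 0.239×(-8.1)
0.357·δ_B = -32.9 − (-17.809) = -15.091
δ_B = -15.091 / 0.357 = -42.27‰

-42.3‰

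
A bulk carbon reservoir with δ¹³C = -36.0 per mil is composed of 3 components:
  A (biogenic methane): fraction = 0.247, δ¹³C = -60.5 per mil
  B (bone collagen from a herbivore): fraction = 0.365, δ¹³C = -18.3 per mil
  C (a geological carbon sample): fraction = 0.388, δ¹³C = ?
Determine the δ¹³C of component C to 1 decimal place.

Isotope mass balance: δ_bulk = Σ fᵢ·δᵢ.
-36.0 = 0.247×(-60.5) + 0.365×(-18.3) + 0.388×δ_C
0.388·δ_C = -36.0 − (-21.623) = -14.377
δ_C = -14.377 / 0.388 = -37.05 per mil

-37.1 per mil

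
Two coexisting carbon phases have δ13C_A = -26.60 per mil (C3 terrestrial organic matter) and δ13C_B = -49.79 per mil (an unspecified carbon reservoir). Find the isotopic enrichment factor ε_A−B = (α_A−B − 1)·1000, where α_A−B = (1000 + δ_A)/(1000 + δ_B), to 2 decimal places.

α_A−B = (1000 + -26.60) / (1000 + -49.79) = 973.40 / 950.21 = 1.024405
ε_A−B = (1.024405 − 1) × 1000 = 24.405 per mil
(The approximation ε ≈ δ_A − δ_B would give 23.19 per mil.)

24.41 per mil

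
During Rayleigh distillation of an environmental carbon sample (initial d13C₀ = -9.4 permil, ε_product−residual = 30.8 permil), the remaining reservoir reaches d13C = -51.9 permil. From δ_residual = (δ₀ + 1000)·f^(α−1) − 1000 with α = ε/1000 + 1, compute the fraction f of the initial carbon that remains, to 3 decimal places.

0.241

α − 1 = ε/1000 = 0.0308
(δ_res + 1000)/(δ₀ + 1000) = (-51.9 + 1000)/(-9.4 + 1000) = 948.1/990.6 = 0.957097
f = 0.957097^(1/0.0308) = exp(ln(0.957097)/0.0308) = exp(-0.04385/0.0308)
f = exp(-1.4237) = 0.2408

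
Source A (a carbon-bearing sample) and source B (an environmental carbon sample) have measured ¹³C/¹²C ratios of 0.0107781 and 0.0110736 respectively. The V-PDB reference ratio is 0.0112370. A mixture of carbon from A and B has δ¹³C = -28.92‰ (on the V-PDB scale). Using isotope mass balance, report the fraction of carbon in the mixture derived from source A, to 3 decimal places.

δ_A = (0.0107781/0.0112370 − 1)×1000 = (0.959162 − 1)×1000 = -40.838‰
δ_B = (0.0110736/0.0112370 − 1)×1000 = (0.985459 − 1)×1000 = -14.541‰
f_A = (δ_mix − δ_B)/(δ_A − δ_B) = (-28.92 − (-14.541))/(-40.838 − (-14.541))
f_A = -14.379 / -26.297 = 0.5468

0.547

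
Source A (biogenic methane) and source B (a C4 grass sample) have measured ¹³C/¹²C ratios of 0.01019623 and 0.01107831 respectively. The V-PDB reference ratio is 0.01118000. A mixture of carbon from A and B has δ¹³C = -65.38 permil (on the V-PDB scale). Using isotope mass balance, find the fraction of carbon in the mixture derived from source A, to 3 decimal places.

δ_A = (0.01019623/0.01118000 − 1)×1000 = (0.912006 − 1)×1000 = -87.994 permil
δ_B = (0.01107831/0.01118000 − 1)×1000 = (0.990904 − 1)×1000 = -9.096 permil
f_A = (δ_mix − δ_B)/(δ_A − δ_B) = (-65.38 − (-9.096))/(-87.994 − (-9.096))
f_A = -56.284 / -78.898 = 0.7134

0.713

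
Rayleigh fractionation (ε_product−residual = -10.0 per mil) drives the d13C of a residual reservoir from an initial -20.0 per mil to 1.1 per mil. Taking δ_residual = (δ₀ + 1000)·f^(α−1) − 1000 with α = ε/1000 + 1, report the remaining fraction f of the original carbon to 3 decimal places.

α − 1 = ε/1000 = -0.0100
(δ_res + 1000)/(δ₀ + 1000) = (1.1 + 1000)/(-20.0 + 1000) = 1001.1/980.0 = 1.021531
f = 1.021531^(1/-0.0100) = exp(ln(1.021531)/-0.0100) = exp(0.02130/-0.0100)
f = exp(-2.1302) = 0.1188

0.119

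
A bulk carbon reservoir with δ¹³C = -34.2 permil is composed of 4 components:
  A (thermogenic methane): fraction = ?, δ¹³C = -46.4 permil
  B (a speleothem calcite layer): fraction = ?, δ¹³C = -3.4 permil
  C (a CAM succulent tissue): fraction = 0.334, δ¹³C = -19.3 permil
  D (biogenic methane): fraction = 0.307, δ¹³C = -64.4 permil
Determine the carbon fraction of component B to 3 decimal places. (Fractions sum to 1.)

Let f_B and f_A be the unknown fractions; fractions sum to 1 so f_B + f_A = 0.359.
Mass balance: Σ fᵢ·δᵢ = δ_bulk ⇒ f_B·(-3.4) + f_A·(-46.4) = -34.2 − (-26.217) = -7.983
Substitute f_A = 0.359 − f_B:
f_B·(-3.4 − -46.4) = -7.983 − 0.359×(-46.4) = 8.675
f_B = 8.675 / 43.0 = 0.2017

0.202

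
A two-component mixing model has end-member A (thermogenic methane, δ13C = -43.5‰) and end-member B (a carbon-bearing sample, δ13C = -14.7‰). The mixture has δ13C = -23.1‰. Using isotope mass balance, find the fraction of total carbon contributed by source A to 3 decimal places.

δ_mix = f_A·δ_A + (1 − f_A)·δ_B  ⇒  f_A = (δ_mix − δ_B)/(δ_A − δ_B)
f_A = (-23.1 − (-14.7)) / (-43.5 − (-14.7))
f_A = -8.4 / -28.8 = 0.2917

0.292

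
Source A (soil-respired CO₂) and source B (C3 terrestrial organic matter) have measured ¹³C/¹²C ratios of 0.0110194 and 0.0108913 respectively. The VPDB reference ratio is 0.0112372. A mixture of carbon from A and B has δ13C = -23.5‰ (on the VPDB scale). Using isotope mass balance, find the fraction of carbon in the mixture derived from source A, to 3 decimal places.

0.639

δ_A = (0.0110194/0.0112372 − 1)×1000 = (0.980618 − 1)×1000 = -19.382‰
δ_B = (0.0108913/0.0112372 − 1)×1000 = (0.969218 − 1)×1000 = -30.782‰
f_A = (δ_mix − δ_B)/(δ_A − δ_B) = (-23.5 − (-30.782))/(-19.382 − (-30.782))
f_A = 7.282 / 11.400 = 0.6388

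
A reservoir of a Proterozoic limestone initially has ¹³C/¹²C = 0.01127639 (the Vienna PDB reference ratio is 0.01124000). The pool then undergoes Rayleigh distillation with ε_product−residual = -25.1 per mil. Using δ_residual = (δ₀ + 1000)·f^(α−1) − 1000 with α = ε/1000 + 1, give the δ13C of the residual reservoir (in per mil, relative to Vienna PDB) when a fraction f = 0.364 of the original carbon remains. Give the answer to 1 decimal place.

29.0 per mil

δ₀ = (0.01127639/0.01124000 − 1)×1000 = (1.003238 − 1)×1000 = 3.238 per mil
α − 1 = ε/1000 = -0.0251
f^(α−1) = 0.364^(-0.0251) = 1.025691
δ_res = (3.238 + 1000) × 1.025691 − 1000 = 1029.011 − 1000 = 29.01 per mil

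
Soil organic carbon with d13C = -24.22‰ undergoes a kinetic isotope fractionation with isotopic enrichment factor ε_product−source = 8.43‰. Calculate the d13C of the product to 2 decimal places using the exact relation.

Exactly, δ_product = (δ_source + 1000)·(ε/1000 + 1) − 1000.
δ_product = (-24.22 + 1000) × (8.43/1000 + 1) − 1000
δ_product = -15.994‰

-15.99‰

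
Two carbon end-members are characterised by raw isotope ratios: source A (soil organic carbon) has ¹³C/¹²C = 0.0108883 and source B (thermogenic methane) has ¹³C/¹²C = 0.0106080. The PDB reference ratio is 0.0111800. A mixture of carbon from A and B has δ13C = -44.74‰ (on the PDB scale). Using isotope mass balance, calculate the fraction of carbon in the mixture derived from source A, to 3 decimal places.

0.256

δ_A = (0.0108883/0.0111800 − 1)×1000 = (0.973909 − 1)×1000 = -26.091‰
δ_B = (0.0106080/0.0111800 − 1)×1000 = (0.948837 − 1)×1000 = -51.163‰
f_A = (δ_mix − δ_B)/(δ_A − δ_B) = (-44.74 − (-51.163))/(-26.091 − (-51.163))
f_A = 6.423 / 25.072 = 0.2562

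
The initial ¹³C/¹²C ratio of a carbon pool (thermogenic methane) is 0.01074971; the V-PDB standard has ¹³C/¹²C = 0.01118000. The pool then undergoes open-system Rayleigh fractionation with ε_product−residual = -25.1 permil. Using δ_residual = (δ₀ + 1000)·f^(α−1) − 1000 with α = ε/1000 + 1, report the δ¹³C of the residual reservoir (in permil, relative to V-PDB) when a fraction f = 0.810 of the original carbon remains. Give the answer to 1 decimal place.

δ₀ = (0.01074971/0.01118000 − 1)×1000 = (0.961513 − 1)×1000 = -38.487 permil
α − 1 = ε/1000 = -0.0251
f^(α−1) = 0.810^(-0.0251) = 1.005303
δ_res = (-38.487 + 1000) × 1.005303 − 1000 = 966.612 − 1000 = -33.39 permil

-33.4 permil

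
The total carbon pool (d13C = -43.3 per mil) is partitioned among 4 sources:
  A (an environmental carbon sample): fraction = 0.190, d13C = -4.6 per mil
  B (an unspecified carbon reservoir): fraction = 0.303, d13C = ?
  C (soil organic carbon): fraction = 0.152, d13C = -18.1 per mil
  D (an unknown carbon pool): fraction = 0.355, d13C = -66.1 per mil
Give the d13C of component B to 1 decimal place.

-53.5 per mil

Isotope mass balance: δ_bulk = Σ fᵢ·δᵢ.
-43.3 = 0.190×(-4.6) + 0.303×δ_B + 0.152×(-18.1) + 0.355×(-66.1)
0.303·δ_B = -43.3 − (-27.091) = -16.209
δ_B = -16.209 / 0.303 = -53.50 per mil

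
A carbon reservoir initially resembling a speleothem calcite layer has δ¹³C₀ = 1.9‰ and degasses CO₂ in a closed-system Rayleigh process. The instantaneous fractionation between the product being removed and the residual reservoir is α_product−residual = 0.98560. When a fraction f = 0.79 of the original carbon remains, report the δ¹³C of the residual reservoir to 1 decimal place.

5.3‰

Rayleigh residual: δ_res = (δ₀ + 1000)·f^(α−1) − 1000
α − 1 = -0.01440
f^(α−1) = 0.79^(-0.01440) = 1.003400
δ_res = (1.9 + 1000) × 1.003400 − 1000 = 1005.307 − 1000 = 5.31‰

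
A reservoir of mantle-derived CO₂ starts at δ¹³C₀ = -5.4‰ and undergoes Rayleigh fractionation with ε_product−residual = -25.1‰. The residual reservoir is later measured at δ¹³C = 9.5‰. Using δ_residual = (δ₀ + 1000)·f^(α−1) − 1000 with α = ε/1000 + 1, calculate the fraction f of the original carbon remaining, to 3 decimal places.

α − 1 = ε/1000 = -0.0251
(δ_res + 1000)/(δ₀ + 1000) = (9.5 + 1000)/(-5.4 + 1000) = 1009.5/994.6 = 1.014981
f = 1.014981^(1/-0.0251) = exp(ln(1.014981)/-0.0251) = exp(0.01487/-0.0251)
f = exp(-0.5924) = 0.5530

0.553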